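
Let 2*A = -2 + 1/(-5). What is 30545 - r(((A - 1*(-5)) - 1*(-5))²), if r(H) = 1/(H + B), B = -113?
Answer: 103211655/3379 ≈ 30545.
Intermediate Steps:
A = -11/10 (A = (-2 + 1/(-5))/2 = (-2 - ⅕)/2 = (½)*(-11/5) = -11/10 ≈ -1.1000)
r(H) = 1/(-113 + H) (r(H) = 1/(H - 113) = 1/(-113 + H))
30545 - r(((A - 1*(-5)) - 1*(-5))²) = 30545 - 1/(-113 + ((-11/10 - 1*(-5)) - 1*(-5))²) = 30545 - 1/(-113 + ((-11/10 + 5) + 5)²) = 30545 - 1/(-113 + (39/10 + 5)²) = 30545 - 1/(-113 + (89/10)²) = 30545 - 1/(-113 + 7921/100) = 30545 - 1/(-3379/100) = 30545 - 1*(-100/3379) = 30545 + 100/3379 = 103211655/3379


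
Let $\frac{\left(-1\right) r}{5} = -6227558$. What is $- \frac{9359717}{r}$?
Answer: $- \frac{9359717}{31137790} \approx -0.30059$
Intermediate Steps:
$r = 31137790$ ($r = \left(-5\right) \left(-6227558\right) = 31137790$)
$- \frac{9359717}{r} = - \frac{9359717}{31137790}$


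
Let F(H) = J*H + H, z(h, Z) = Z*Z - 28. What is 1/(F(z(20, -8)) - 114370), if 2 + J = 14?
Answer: -1/113902 ≈ -8.7795e-6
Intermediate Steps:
J = 12 (J = -2 + 14 = 12)
z(h, Z) = -28 + Z² (z(h, Z) = Z² - 28 = -28 + Z²)
F(H) = 13*H (F(H) = 12*H + H = 13*H)
1/(F(z(20, -8)) - 114370) = 1/(13*(-28 + (-8)²) - 114370) = 1/(13*(-28 + 64) - 114370) = 1/(13*36 - 114370) = 1/(468 - 114370) = 1/(-113902) = -1/113902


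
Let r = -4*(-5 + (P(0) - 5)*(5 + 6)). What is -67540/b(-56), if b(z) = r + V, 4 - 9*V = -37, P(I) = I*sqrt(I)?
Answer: -607860/2201 ≈ -276.17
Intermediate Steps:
P(I) = I**(3/2)
r = 240 (r = -4*(-5 + (0**(3/2) - 5)*(5 + 6)) = -4*(-5 + (0 - 5)*11) = -4*(-5 - 5*11) = -4*(-5 - 55) = -4*(-60) = 240)
V = 41/9 (V = 4/9 - 1/9*(-37) = 4/9 + 37/9 = 41/9 ≈ 4.5556)
b(z) = 2201/9 (b(z) = 240 + 41/9 = 2201/9)
-67540/b(-56) = -67540/2201/9 = -67540*9/2201 = -607860/2201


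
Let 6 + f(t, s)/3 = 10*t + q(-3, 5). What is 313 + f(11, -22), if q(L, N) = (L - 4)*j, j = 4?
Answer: 541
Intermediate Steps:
q(L, N) = -16 + 4*L (q(L, N) = (L - 4)*4 = (-4 + L)*4 = -16 + 4*L)
f(t, s) = -102 + 30*t (f(t, s) = -18 + 3*(10*t + (-16 + 4*(-3))) = -18 + 3*(10*t + (-16 - 12)) = -18 + 3*(10*t - 28) = -18 + 3*(-28 + 10*t) = -18 + (-84 + 30*t) = -102 + 30*t)
313 + f(11, -22) = 313 + (-102 + 30*11) = 313 + (-102 + 330) = 313 + 228 = 541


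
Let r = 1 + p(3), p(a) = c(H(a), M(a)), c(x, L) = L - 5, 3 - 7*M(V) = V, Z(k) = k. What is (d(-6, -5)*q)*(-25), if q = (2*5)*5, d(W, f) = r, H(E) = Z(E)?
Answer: 5000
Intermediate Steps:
M(V) = 3/7 - V/7
H(E) = E
c(x, L) = -5 + L
p(a) = -32/7 - a/7 (p(a) = -5 + (3/7 - a/7) = -32/7 - a/7)
r = -4 (r = 1 + (-32/7 - ⅐*3) = 1 + (-32/7 - 3/7) = 1 - 5 = -4)
d(W, f) = -4
q = 50 (q = 10*5 = 50)
(d(-6, -5)*q)*(-25) = -4*50*(-25) = -200*(-25) = 5000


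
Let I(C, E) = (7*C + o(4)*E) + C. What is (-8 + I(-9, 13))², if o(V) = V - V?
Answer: 6400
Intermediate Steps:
o(V) = 0
I(C, E) = 8*C (I(C, E) = (7*C + 0*E) + C = (7*C + 0) + C = 7*C + C = 8*C)
(-8 + I(-9, 13))² = (-8 + 8*(-9))² = (-8 - 72)² = (-80)² = 6400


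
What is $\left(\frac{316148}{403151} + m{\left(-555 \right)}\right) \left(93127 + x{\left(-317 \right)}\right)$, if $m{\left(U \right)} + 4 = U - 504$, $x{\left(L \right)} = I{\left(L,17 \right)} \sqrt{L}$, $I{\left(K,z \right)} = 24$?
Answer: $- \frac{5697155511765}{57593} - \frac{1468228680 i \sqrt{317}}{57593} \approx -9.8921 \cdot 10^{7} - 4.5389 \cdot 10^{5} i$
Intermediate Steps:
$x{\left(L \right)} = 24 \sqrt{L}$
$m{\left(U \right)} = -508 + U$ ($m{\left(U \right)} = -4 + \left(U - 504\right) = -4 + \left(-504 + U\right) = -508 + U$)
$\left(\frac{316148}{403151} + m{\left(-555 \right)}\right) \left(93127 + x{\left(-317 \right)}\right) = \left(\frac{316148}{403151} - 1063\right) \left(93127 + 24 \sqrt{-317}\right) = \left(316148 \cdot \frac{1}{403151} - 1063\right) \left(93127 + 24 i \sqrt{317}\right) = \left(\frac{45164}{57593} - 1063\right) \left(93127 + 24 i \sqrt{317}\right) = - \frac{61176195 \left(93127 + 24 i \sqrt{317}\right)}{57593} = - \frac{5697155511765}{57593} - \frac{1468228680 i \sqrt{317}}{57593}$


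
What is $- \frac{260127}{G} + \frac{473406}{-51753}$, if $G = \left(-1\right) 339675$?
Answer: $- \frac{2338759213}{279034925} \approx -8.3816$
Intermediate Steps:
$G = -339675$
$- \frac{260127}{G} + \frac{473406}{-51753} = - \frac{260127}{-339675} + \frac{473406}{-51753} = \left(-260127\right) \left(- \frac{1}{339675}\right) + 473406 \left(- \frac{1}{51753}\right) = \frac{12387}{16175} - \frac{157802}{17251} = - \frac{2338759213}{279034925}$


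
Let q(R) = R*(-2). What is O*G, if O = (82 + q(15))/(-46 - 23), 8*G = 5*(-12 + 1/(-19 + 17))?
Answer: 1625/276 ≈ 5.8877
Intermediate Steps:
G = -125/16 (G = (5*(-12 + 1/(-19 + 17)))/8 = (5*(-12 + 1/(-2)))/8 = (5*(-12 - ½))/8 = (5*(-25/2))/8 = (⅛)*(-125/2) = -125/16 ≈ -7.8125)
q(R) = -2*R
O = -52/69 (O = (82 - 2*15)/(-46 - 23) = (82 - 30)/(-69) = 52*(-1/69) = -52/69 ≈ -0.75362)
O*G = -52/69*(-125/16) = 1625/276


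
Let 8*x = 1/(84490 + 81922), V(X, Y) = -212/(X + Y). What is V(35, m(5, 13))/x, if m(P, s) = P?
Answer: -35279344/5 ≈ -7.0559e+6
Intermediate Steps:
x = 1/1331296 (x = 1/(8*(84490 + 81922)) = (⅛)/166412 = (⅛)*(1/166412) = 1/1331296 ≈ 7.5115e-7)
V(35, m(5, 13))/x = (-212/(35 + 5))/(1/1331296) = -212/40*1331296 = -212*1/40*1331296 = -53/10*1331296 = -35279344/5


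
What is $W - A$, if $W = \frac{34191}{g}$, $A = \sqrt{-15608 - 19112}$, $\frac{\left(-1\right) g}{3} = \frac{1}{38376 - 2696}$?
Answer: $-406644960 - 4 i \sqrt{2170} \approx -4.0664 \cdot 10^{8} - 186.33 i$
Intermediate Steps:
$g = - \frac{3}{35680}$ ($g = - \frac{3}{38376 - 2696} = - \frac{3}{35680} \approx -8.4081 \cdot 10^{-5}$)
$A = 4 i \sqrt{2170}$ ($A = \sqrt{-34720} = 4 i \sqrt{2170} \approx 186.33 i$)
$W = -406644960$ ($W = \frac{34191}{- \frac{3}{35680}} = 34191 \left(- \frac{35680}{3}\right) = -406644960$)
$W - A = -406644960 - 4 i \sqrt{2170}$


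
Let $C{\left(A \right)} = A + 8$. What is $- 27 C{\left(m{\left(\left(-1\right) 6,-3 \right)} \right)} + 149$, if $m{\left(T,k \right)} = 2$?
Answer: $-121$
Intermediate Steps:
$C{\left(A \right)} = 8 + A$
$- 27 C{\left(m{\left(\left(-1\right) 6,-3 \right)} \right)} + 149 = - 27 \left(8 + 2\right) + 149 = \left(-27\right) 10 + 149 = -270 + 149 = -121$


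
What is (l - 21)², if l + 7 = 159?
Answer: 17161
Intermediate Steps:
l = 152 (l = -7 + 159 = 152)
(l - 21)² = (152 - 21)² = 131² = 17161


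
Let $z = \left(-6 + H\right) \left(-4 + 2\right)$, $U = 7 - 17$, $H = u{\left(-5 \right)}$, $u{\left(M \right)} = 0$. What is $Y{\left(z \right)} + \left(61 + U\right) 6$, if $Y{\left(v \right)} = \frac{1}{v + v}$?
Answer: $\frac{7345}{24} \approx 306.04$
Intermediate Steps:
$H = 0$
$U = -10$
$z = 12$ ($z = \left(-6 + 0\right) \left(-4 + 2\right) = \left(-6\right) \left(-2\right) = 12$)
$Y{\left(v \right)} = \frac{1}{2 v}$
$Y{\left(z \right)} + \left(61 + U\right) 6 = \frac{1}{2 \cdot 12} + \left(61 - 10\right) 6 = \frac{1}{2} \cdot \frac{1}{12} + 51 \cdot 6 = \frac{1}{24} + 306 = \frac{7345}{24}$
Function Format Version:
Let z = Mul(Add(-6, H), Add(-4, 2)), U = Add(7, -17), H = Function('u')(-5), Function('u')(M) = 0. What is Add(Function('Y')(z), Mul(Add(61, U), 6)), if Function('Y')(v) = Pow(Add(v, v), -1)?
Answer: Rational(7345, 24) ≈ 306.04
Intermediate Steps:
H = 0
U = -10
z = 12 (z = Mul(Add(-6, 0), Add(-4, 2)) = Mul(-6, -2) = 12)
Function('Y')(v) = Mul(Rational(1, 2), Pow(v, -1)) (Function('Y')(v) = Pow(Mul(2, v), -1) = Mul(Rational(1, 2), Pow(v, -1)))
Add(Function('Y')(z), Mul(Add(61, U), 6)) = Add(Mul(Rational(1, 2), Pow(12, -1)), Mul(Add(61, -10), 6)) = Add(Mul(Rational(1, 2), Rational(1, 12)), Mul(51, 6)) = Add(Rational(1, 24), 306) = Rational(7345, 24)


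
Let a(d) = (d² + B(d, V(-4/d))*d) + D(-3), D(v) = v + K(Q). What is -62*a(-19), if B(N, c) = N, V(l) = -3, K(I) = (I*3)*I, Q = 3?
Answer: -46252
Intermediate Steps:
K(I) = 3*I² (K(I) = (3*I)*I = 3*I²)
D(v) = 27 + v (D(v) = v + 3*3² = v + 3*9 = v + 27 = 27 + v)
a(d) = 24 + 2*d² (a(d) = (d² + d*d) + (27 - 3) = (d² + d²) + 24 = 2*d² + 24 = 24 + 2*d²)
-62*a(-19) = -62*(24 + 2*(-19)²) = -62*(24 + 2*361) = -62*(24 + 722) = -62*746 = -46252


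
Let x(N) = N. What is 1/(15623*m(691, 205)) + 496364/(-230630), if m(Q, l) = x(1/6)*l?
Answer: -158971104448/73864216045 ≈ -2.1522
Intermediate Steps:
m(Q, l) = l/6
1/(15623*m(691, 205)) + 496364/(-230630) = 1/(15623*(((1/6)*205))) + 496364/(-230630) = 1/(15623*(205/6)) + 496364*(-1/230630) = (1/15623)*(6/205) - 248182/115315 = 6/3202715 - 248182/115315 = -158971104448/73864216045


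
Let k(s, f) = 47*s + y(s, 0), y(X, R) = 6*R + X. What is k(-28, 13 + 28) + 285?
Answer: -1059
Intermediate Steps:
y(X, R) = X + 6*R
k(s, f) = 48*s (k(s, f) = 47*s + (s + 6*0) = 47*s + (s + 0) = 47*s + s = 48*s)
k(-28, 13 + 28) + 285 = 48*(-28) + 285 = -1344 + 285 = -1059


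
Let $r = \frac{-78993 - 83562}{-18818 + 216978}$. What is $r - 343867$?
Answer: $- \frac{13628169455}{39632} \approx -3.4387 \cdot 10^{5}$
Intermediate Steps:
$r = - \frac{32511}{39632}$ ($r = - \frac{162555}{198160} = \left(-162555\right) \frac{1}{198160} = - \frac{32511}{39632} \approx -0.82032$)
$r - 343867 = - \frac{32511}{39632} - 343867 = - \frac{13628169455}{39632}$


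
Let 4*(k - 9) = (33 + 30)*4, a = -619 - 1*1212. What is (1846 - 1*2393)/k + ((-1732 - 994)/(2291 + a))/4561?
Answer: -286958773/37765080 ≈ -7.5985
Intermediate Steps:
a = -1831 (a = -619 - 1212 = -1831)
k = 72 (k = 9 + ((33 + 30)*4)/4 = 9 + (63*4)/4 = 9 + (1/4)*252 = 9 + 63 = 72)
(1846 - 1*2393)/k + ((-1732 - 994)/(2291 + a))/4561 = (1846 - 1*2393)/72 + ((-1732 - 994)/(2291 - 1831))/4561 = (1846 - 2393)*(1/72) - 2726/460*(1/4561) = -547*1/72 - 2726*1/460*(1/4561) = -547/72 - 1363/230*1/4561 = -547/72 - 1363/1049030 = -286958773/37765080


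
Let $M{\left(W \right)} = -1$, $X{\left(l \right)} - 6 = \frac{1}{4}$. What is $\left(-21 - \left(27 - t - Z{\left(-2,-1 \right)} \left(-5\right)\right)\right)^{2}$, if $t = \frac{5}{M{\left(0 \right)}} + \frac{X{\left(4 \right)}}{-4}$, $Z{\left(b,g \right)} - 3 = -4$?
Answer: $\frac{628849}{256} \approx 2456.4$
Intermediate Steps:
$X{\left(l \right)} = \frac{25}{4}$ ($X{\left(l \right)} = 6 + \frac{1}{4} = \frac{25}{4}$)
$Z{\left(b,g \right)} = -1$ ($Z{\left(b,g \right)} = 3 - 4 = -1$)
$t = - \frac{105}{16}$ ($t = \frac{5}{-1} + \frac{25}{4 \left(-4\right)} = 5 \left(-1\right) + \frac{25}{4} \left(- \frac{1}{4}\right) = -5 - \frac{25}{16} = - \frac{105}{16} \approx -6.5625$)
$\left(-21 - \left(27 - t - Z{\left(-2,-1 \right)} \left(-5\right)\right)\right)^{2} = \left(-21 - \frac{457}{16}\right)^{2} = \left(- \frac{793}{16}\right)^{2} = \frac{628849}{256}$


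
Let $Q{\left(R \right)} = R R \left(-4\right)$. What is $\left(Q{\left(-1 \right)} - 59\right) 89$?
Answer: $-5607$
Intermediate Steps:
$Q{\left(R \right)} = - 4 R^{2}$ ($Q{\left(R \right)} = R \left(- 4 R\right) = - 4 R^{2}$)
$\left(Q{\left(-1 \right)} - 59\right) 89 = \left(- 4 \left(-1\right)^{2} - 59\right) 89 = \left(\left(-4\right) 1 - 59\right) 89 = \left(-4 - 59\right) 89 = \left(-63\right) 89 = -5607$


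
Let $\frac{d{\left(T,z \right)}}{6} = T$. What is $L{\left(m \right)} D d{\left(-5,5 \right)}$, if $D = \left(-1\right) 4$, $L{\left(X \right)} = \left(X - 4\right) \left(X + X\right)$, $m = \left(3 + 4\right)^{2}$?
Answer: $529200$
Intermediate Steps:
$m = 49$ ($m = 7^{2} = 49$)
$d{\left(T,z \right)} = 6 T$
$L{\left(X \right)} = 2 X \left(-4 + X\right)$ ($L{\left(X \right)} = \left(-4 + X\right) 2 X = 2 X \left(-4 + X\right)$)
$D = -4$
$L{\left(m \right)} D d{\left(-5,5 \right)} = 2 \cdot 49 \left(-4 + 49\right) \left(-4\right) 6 \left(-5\right) = 2 \cdot 49 \cdot 45 \left(-4\right) \left(-30\right) = 4410 \left(-4\right) \left(-30\right) = \left(-17640\right) \left(-30\right) = 529200$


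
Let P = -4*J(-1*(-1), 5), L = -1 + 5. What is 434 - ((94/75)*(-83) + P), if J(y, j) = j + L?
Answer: 43052/75 ≈ 574.03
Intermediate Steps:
L = 4
J(y, j) = 4 + j (J(y, j) = j + 4 = 4 + j)
P = -36 (P = -4*(4 + 5) = -4*9 = -36)
434 - ((94/75)*(-83) + P) = 434 - ((94/75)*(-83) - 36) = 434 - (-7802/75 - 36) = 434 - 1*(-10502/75) = 434 + 10502/75 = 43052/75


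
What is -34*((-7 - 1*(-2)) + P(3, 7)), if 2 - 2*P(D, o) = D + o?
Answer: 306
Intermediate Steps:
P(D, o) = 1 - D/2 - o/2 (P(D, o) = 1 - (D + o)/2 = 1 + (-D/2 - o/2) = 1 - D/2 - o/2)
-34*((-7 - 1*(-2)) + P(3, 7)) = -34*((-7 - 1*(-2)) + (1 - 1/2*3 - 1/2*7)) = -34*((-7 + 2) + (1 - 3/2 - 7/2)) = -34*(-5 - 4) = -34*(-9) = 306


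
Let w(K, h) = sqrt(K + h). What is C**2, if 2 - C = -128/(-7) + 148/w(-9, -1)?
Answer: -471668/245 - 16872*I*sqrt(10)/35 ≈ -1925.2 - 1524.4*I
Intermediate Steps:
C = -114/7 + 74*I*sqrt(10)/5 (C = 2 - (-128/(-7) + 148/(sqrt(-9 - 1))) = 2 - (-128*(-1/7) + 148/(sqrt(-10))) = 2 - (128/7 + 148/((I*sqrt(10)))) = 2 - (128/7 + 148*(-I*sqrt(10)/10)) = 2 - (128/7 - 74*I*sqrt(10)/5) = 2 + (-128/7 + 74*I*sqrt(10)/5) = -114/7 + 74*I*sqrt(10)/5 ≈ -16.286 + 46.802*I)
C**2 = (-114/7 + 74*I*sqrt(10)/5)**2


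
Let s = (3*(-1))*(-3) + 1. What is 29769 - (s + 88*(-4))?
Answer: 30111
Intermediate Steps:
s = 10 (s = -3*(-3) + 1 = 9 + 1 = 10)
29769 - (s + 88*(-4)) = 29769 - (10 + 88*(-4)) = 29769 - (10 - 352) = 29769 - 1*(-342) = 29769 + 342 = 30111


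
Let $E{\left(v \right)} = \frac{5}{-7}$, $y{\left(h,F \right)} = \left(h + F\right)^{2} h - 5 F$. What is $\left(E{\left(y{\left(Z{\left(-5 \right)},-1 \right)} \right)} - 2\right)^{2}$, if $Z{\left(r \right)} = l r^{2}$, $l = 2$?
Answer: $\frac{361}{49} \approx 7.3673$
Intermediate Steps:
$Z{\left(r \right)} = 2 r^{2}$
$y{\left(h,F \right)} = - 5 F + h \left(F + h\right)^{2}$ ($y{\left(h,F \right)} = \left(F + h\right)^{2} h - 5 F = h \left(F + h\right)^{2} - 5 F = - 5 F + h \left(F + h\right)^{2}$)
$E{\left(v \right)} = - \frac{5}{7}$ ($E{\left(v \right)} = 5 \left(- \frac{1}{7}\right) = - \frac{5}{7}$)
$\left(E{\left(y{\left(Z{\left(-5 \right)},-1 \right)} \right)} - 2\right)^{2} = \left(- \frac{5}{7} - 2\right)^{2} = \left(- \frac{19}{7}\right)^{2} = \frac{361}{49}$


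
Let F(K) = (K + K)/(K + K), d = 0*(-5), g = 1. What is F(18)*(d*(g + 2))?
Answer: 0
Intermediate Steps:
d = 0
F(K) = 1 (F(K) = (2*K)/((2*K)) = (2*K)*(1/(2*K)) = 1)
F(18)*(d*(g + 2)) = 1*(0*(1 + 2)) = 1*(0*3) = 1*0 = 0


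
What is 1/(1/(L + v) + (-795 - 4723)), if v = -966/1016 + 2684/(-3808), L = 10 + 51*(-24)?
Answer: -146977627/811022666690 ≈ -0.00018123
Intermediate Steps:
L = -1214 (L = 10 - 1224 = -1214)
v = -200171/120904 (v = -966*1/1016 + 2684*(-1/3808) = -483/508 - 671/952 = -200171/120904 ≈ -1.6556)
1/(1/(L + v) + (-795 - 4723)) = 1/(1/(-1214 - 200171/120904) + (-795 - 4723)) = 1/(1/(-146977627/120904) - 5518) = 1/(-120904/146977627 - 5518) = 1/(-811022666690/146977627) = -146977627/811022666690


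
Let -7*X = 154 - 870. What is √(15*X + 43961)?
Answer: √2229269/7 ≈ 213.30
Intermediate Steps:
X = 716/7 (X = -(154 - 870)/7 = -⅐*(-716) = 716/7 ≈ 102.29)
√(15*X + 43961) = √(15*(716/7) + 43961) = √(10740/7 + 43961) = √(318467/7) = √2229269/7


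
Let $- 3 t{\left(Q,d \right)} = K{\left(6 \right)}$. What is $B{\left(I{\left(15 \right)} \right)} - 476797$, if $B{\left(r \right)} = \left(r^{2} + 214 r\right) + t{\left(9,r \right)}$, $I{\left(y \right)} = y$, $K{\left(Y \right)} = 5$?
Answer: $- \frac{1420091}{3} \approx -4.7336 \cdot 10^{5}$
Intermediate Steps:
$t{\left(Q,d \right)} = - \frac{5}{3}$ ($t{\left(Q,d \right)} = \left(- \frac{1}{3}\right) 5 = - \frac{5}{3}$)
$B{\left(r \right)} = - \frac{5}{3} + r^{2} + 214 r$ ($B{\left(r \right)} = \left(r^{2} + 214 r\right) - \frac{5}{3} = - \frac{5}{3} + r^{2} + 214 r$)
$B{\left(I{\left(15 \right)} \right)} - 476797 = \left(- \frac{5}{3} + 15^{2} + 214 \cdot 15\right) - 476797 = \left(- \frac{5}{3} + 225 + 3210\right) - 476797 = \frac{10300}{3} - 476797 = - \frac{1420091}{3}$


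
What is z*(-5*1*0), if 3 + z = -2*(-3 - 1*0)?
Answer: 0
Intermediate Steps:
z = 3 (z = -3 - 2*(-3 - 1*0) = -3 - 2*(-3 + 0) = -3 - 2*(-3) = -3 + 6 = 3)
z*(-5*1*0) = 3*(-5*1*0) = 3*(-5*0) = 3*0 = 0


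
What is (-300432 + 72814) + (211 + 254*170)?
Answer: -184227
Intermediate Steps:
(-300432 + 72814) + (211 + 254*170) = -227618 + (211 + 43180) = -227618 + 43391 = -184227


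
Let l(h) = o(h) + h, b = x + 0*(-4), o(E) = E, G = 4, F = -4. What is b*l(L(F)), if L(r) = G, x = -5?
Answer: -40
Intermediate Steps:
L(r) = 4
b = -5 (b = -5 + 0*(-4) = -5 + 0 = -5)
l(h) = 2*h (l(h) = h + h = 2*h)
b*l(L(F)) = -10*4 = -5*8 = -40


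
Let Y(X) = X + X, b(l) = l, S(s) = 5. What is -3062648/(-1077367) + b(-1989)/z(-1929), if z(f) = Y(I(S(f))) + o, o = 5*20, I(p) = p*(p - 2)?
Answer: -134210671/10773670 ≈ -12.457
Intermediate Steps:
I(p) = p*(-2 + p)
o = 100
Y(X) = 2*X
z(f) = 130 (z(f) = 2*(5*(-2 + 5)) + 100 = 2*(5*3) + 100 = 2*15 + 100 = 30 + 100 = 130)
-3062648/(-1077367) + b(-1989)/z(-1929) = -3062648/(-1077367) - 1989/130 = -3062648*(-1/1077367) - 1989*1/130 = 3062648/1077367 - 153/10 = -134210671/10773670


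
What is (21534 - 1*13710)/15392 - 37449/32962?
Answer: -4976880/7927361 ≈ -0.62781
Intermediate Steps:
(21534 - 1*13710)/15392 - 37449/32962 = (21534 - 13710)*(1/15392) - 37449*1/32962 = 7824*(1/15392) - 37449/32962 = 489/962 - 37449/32962 = -4976880/7927361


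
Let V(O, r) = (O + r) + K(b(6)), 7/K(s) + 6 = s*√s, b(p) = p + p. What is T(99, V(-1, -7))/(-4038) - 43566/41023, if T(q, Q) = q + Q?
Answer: -50662320643/46713546468 - 7*√3/284679 ≈ -1.0846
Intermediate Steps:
b(p) = 2*p
K(s) = 7/(-6 + s^(3/2)) (K(s) = 7/(-6 + s*√s) = 7/(-6 + s^(3/2)))
V(O, r) = O + r + 7/(-6 + 24*√3) (V(O, r) = (O + r) + 7/(-6 + (2*6)^(3/2)) = (O + r) + 7/(-6 + 12^(3/2)) = (O + r) + 7/(-6 + 24*√3) = O + r + 7/(-6 + 24*√3))
T(q, Q) = Q + q
T(99, V(-1, -7))/(-4038) - 43566/41023 = ((7/282 - 1 - 7 + 14*√3/141) + 99)/(-4038) - 43566/41023 = ((-2249/282 + 14*√3/141) + 99)*(-1/4038) - 43566*1/41023 = (25669/282 + 14*√3/141)*(-1/4038) - 43566/41023 = (-25669/1138716 - 7*√3/284679) - 43566/41023 = -50662320643/46713546468 - 7*√3/284679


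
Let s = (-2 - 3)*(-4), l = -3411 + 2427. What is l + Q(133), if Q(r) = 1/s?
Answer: -19679/20 ≈ -983.95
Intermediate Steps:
l = -984
s = 20 (s = -5*(-4) = 20)
Q(r) = 1/20
l + Q(133) = -984 + 1/20 = -19679/20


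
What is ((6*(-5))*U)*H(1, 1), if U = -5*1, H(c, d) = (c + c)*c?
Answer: 300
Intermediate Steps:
H(c, d) = 2*c² (H(c, d) = (2*c)*c = 2*c²)
U = -5
((6*(-5))*U)*H(1, 1) = ((6*(-5))*(-5))*(2*1²) = (-30*(-5))*(2*1) = 150*2 = 300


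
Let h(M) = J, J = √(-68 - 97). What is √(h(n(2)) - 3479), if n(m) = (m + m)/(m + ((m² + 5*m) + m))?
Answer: √(-3479 + I*√165) ≈ 0.1089 + 58.983*I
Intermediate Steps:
n(m) = 2*m/(m² + 7*m) (n(m) = (2*m)/(m + (m² + 6*m)) = (2*m)/(m² + 7*m) = 2*m/(m² + 7*m))
J = I*√165 (J = √(-165) = I*√165 ≈ 12.845*I)
h(M) = I*√165
√(h(n(2)) - 3479) = √(I*√165 - 3479) = √(-3479 + I*√165)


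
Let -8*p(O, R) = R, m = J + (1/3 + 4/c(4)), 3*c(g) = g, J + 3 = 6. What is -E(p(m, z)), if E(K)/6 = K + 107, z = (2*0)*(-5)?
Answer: -642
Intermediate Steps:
J = 3 (J = -3 + 6 = 3)
c(g) = g/3
z = 0 (z = 0*(-5) = 0)
m = 19/3 (m = 3 + (1/3 + 4/(((1/3)*4))) = 3 + (1*(1/3) + 4/(4/3)) = 3 + (1/3 + 4*(3/4)) = 3 + (1/3 + 3) = 3 + 10/3 = 19/3 ≈ 6.3333)
p(O, R) = -R/8
E(K) = 642 + 6*K (E(K) = 6*(K + 107) = 6*(107 + K) = 642 + 6*K)
-E(p(m, z)) = -(642 + 6*(-1/8*0)) = -(642 + 6*0) = -(642 + 0) = -1*642 = -642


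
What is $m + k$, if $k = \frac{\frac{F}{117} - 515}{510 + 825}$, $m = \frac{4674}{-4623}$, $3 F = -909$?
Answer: $- \frac{112223896}{80232165} \approx -1.3987$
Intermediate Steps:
$F = -303$ ($F = \frac{1}{3} \left(-909\right) = -303$)
$m = - \frac{1558}{1541}$ ($m = 4674 \left(- \frac{1}{4623}\right) = - \frac{1558}{1541} \approx -1.011$)
$k = - \frac{20186}{52065}$ ($k = \frac{- \frac{303}{117} - 515}{510 + 825} = \frac{\left(-303\right) \frac{1}{117} - 515}{1335} = \left(- \frac{101}{39} - 515\right) \frac{1}{1335} = \left(- \frac{20186}{39}\right) \frac{1}{1335} = - \frac{20186}{52065} \approx -0.38771$)
$m + k = - \frac{1558}{1541} - \frac{20186}{52065} = - \frac{112223896}{80232165}$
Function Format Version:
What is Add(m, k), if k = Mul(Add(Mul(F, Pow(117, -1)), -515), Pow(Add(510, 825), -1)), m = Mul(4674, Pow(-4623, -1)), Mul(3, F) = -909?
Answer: Rational(-112223896, 80232165) ≈ -1.3987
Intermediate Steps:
F = -303 (F = Mul(Rational(1, 3), -909) = -303)
m = Rational(-1558, 1541) (m = Mul(4674, Rational(-1, 4623)) = Rational(-1558, 1541) ≈ -1.0110)
k = Rational(-20186, 52065) (k = Mul(Add(Mul(-303, Pow(117, -1)), -515), Pow(Add(510, 825), -1)) = Mul(Add(Mul(-303, Rational(1, 117)), -515), Pow(1335, -1)) = Mul(Add(Rational(-101, 39), -515), Rational(1, 1335)) = Mul(Rational(-20186, 39), Rational(1, 1335)) = Rational(-20186, 52065) ≈ -0.38771)
Add(m, k) = Add(Rational(-1558, 1541), Rational(-20186, 52065)) = Rational(-112223896, 80232165)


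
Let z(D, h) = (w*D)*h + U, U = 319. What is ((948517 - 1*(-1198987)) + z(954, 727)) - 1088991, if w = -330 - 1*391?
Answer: -498996486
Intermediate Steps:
w = -721 (w = -330 - 391 = -721)
z(D, h) = 319 - 721*D*h (z(D, h) = (-721*D)*h + 319 = -721*D*h + 319 = 319 - 721*D*h)
((948517 - 1*(-1198987)) + z(954, 727)) - 1088991 = ((948517 - 1*(-1198987)) + (319 - 721*954*727)) - 1088991 = ((948517 + 1198987) + (319 - 500055318)) - 1088991 = (2147504 - 500054999) - 1088991 = -497907495 - 1088991 = -498996486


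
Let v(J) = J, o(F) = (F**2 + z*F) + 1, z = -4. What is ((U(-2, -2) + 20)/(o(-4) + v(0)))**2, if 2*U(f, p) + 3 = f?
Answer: 1225/4356 ≈ 0.28122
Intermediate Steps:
o(F) = 1 + F**2 - 4*F (o(F) = (F**2 - 4*F) + 1 = 1 + F**2 - 4*F)
U(f, p) = -3/2 + f/2
((U(-2, -2) + 20)/(o(-4) + v(0)))**2 = (((-3/2 + (1/2)*(-2)) + 20)/((1 + (-4)**2 - 4*(-4)) + 0))**2 = (((-3/2 - 1) + 20)/((1 + 16 + 16) + 0))**2 = ((-5/2 + 20)/(33 + 0))**2 = ((35/2)/33)**2 = ((35/2)*(1/33))**2 = (35/66)**2 = 1225/4356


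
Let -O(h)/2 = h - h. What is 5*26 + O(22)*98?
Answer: 130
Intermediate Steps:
O(h) = 0 (O(h) = -2*(h - h) = -2*0 = 0)
5*26 + O(22)*98 = 5*26 + 0*98 = 130 + 0 = 130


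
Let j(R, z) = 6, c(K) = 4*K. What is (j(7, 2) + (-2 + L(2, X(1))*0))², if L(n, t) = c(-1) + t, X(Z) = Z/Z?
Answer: 16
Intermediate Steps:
X(Z) = 1
L(n, t) = -4 + t (L(n, t) = 4*(-1) + t = -4 + t)
(j(7, 2) + (-2 + L(2, X(1))*0))² = (6 + (-2 + (-4 + 1)*0))² = (6 + (-2 - 3*0))² = (6 + (-2 + 0))² = (6 - 2)² = 4² = 16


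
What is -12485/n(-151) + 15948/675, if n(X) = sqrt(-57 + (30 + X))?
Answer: 1772/75 + 12485*I*sqrt(178)/178 ≈ 23.627 + 935.79*I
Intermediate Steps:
n(X) = sqrt(-27 + X)
-12485/n(-151) + 15948/675 = -12485/sqrt(-27 - 151) + 15948/675 = -12485*(-I*sqrt(178)/178) + 15948*(1/675) = -12485*(-I*sqrt(178)/178) + 1772/75 = -(-12485)*I*sqrt(178)/178 + 1772/75 = 12485*I*sqrt(178)/178 + 1772/75 = 1772/75 + 12485*I*sqrt(178)/178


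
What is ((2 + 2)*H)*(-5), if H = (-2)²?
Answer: -80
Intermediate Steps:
H = 4
((2 + 2)*H)*(-5) = ((2 + 2)*4)*(-5) = (4*4)*(-5) = 16*(-5) = -80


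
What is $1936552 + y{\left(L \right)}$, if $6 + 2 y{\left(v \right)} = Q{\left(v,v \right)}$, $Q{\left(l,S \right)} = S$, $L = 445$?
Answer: $\frac{3873543}{2} \approx 1.9368 \cdot 10^{6}$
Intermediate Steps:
$y{\left(v \right)} = -3 + \frac{v}{2}$
$1936552 + y{\left(L \right)} = 1936552 + \left(-3 + \frac{1}{2} \cdot 445\right) = 1936552 + \left(-3 + \frac{445}{2}\right) = 1936552 + \frac{439}{2} = \frac{3873543}{2}$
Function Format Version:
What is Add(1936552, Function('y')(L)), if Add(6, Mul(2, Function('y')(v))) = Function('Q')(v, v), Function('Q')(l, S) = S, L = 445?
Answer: Rational(3873543, 2) ≈ 1.9368e+6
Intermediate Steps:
Function('y')(v) = Add(-3, Mul(Rational(1, 2), v))
Add(1936552, Function('y')(L)) = Add(1936552, Add(-3, Mul(Rational(1, 2), 445))) = Add(1936552, Add(-3, Rational(445, 2))) = Add(1936552, Rational(439, 2)) = Rational(3873543, 2)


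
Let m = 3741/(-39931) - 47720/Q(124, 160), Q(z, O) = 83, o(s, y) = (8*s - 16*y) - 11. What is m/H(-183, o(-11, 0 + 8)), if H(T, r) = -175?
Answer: 272259689/82856825 ≈ 3.2859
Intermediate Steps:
o(s, y) = -11 - 16*y + 8*s (o(s, y) = (-16*y + 8*s) - 11 = -11 - 16*y + 8*s)
m = -1905817823/3314273 (m = 3741/(-39931) - 47720/83 = 3741*(-1/39931) - 47720*1/83 = -3741/39931 - 47720/83 = -1905817823/3314273 ≈ -575.03)
m/H(-183, o(-11, 0 + 8)) = -1905817823/3314273/(-175) = -1905817823/3314273*(-1/175) = 272259689/82856825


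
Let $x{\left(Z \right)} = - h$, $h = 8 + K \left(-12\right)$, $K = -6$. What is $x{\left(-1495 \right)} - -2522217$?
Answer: $2522137$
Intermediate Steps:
$h = 80$ ($h = 8 - -72 = 8 + 72 = 80$)
$x{\left(Z \right)} = -80$ ($x{\left(Z \right)} = \left(-1\right) 80 = -80$)
$x{\left(-1495 \right)} - -2522217 = -80 - -2522217 = -80 + 2522217 = 2522137$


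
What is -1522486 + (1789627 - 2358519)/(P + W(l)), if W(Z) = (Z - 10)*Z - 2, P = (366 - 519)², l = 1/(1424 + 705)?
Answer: -80765751020783200/53047753299 ≈ -1.5225e+6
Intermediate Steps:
l = 1/2129 ≈ 0.00046970
P = 23409 (P = (-153)² = 23409)
W(Z) = -2 + Z*(-10 + Z) (W(Z) = (-10 + Z)*Z - 2 = Z*(-10 + Z) - 2 = -2 + Z*(-10 + Z))
-1522486 + (1789627 - 2358519)/(P + W(l)) = -1522486 + (1789627 - 2358519)/(23409 + (-2 + (1/2129)² - 10*1/2129)) = -1522486 - 568892/(23409 + (-2 + 1/4532641 - 10/2129)) = -1522486 - 568892/(23409 - 9086571/4532641) = -1522486 - 568892/106095506598/4532641 = -1522486 - 568892*4532641/106095506598 = -1522486 - 1289291601886/53047753299 = -80765751020783200/53047753299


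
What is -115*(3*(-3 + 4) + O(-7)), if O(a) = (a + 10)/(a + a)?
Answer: -4485/14 ≈ -320.36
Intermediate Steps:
O(a) = (10 + a)/(2*a) (O(a) = (10 + a)/((2*a)) = (10 + a)*(1/(2*a)) = (10 + a)/(2*a))
-115*(3*(-3 + 4) + O(-7)) = -115*(3*(-3 + 4) + (½)*(10 - 7)/(-7)) = -115*(3*1 + (½)*(-⅐)*3) = -115*(3 - 3/14) = -115*39/14 = -4485/14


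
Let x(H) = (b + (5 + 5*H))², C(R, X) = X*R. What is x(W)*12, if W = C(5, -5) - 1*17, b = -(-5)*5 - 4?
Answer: 406272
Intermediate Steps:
C(R, X) = R*X
b = 21 (b = -5*(-5) - 4 = 25 - 4 = 21)
W = -42 (W = 5*(-5) - 1*17 = -25 - 17 = -42)
x(H) = (26 + 5*H)² (x(H) = (21 + (5 + 5*H))² = (26 + 5*H)²)
x(W)*12 = (26 + 5*(-42))²*12 = (26 - 210)²*12 = (-184)²*12 = 33856*12 = 406272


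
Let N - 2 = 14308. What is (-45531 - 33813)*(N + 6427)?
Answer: -1645356528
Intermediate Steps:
N = 14310 (N = 2 + 14308 = 14310)
(-45531 - 33813)*(N + 6427) = (-45531 - 33813)*(14310 + 6427) = -79344*20737 = -1645356528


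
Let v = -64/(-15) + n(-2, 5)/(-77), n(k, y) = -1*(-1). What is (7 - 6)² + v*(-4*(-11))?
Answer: 19757/105 ≈ 188.16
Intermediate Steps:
n(k, y) = 1
v = 4913/1155 (v = -64/(-15) + 1/(-77) = -64*(-1/15) + 1*(-1/77) = 64/15 - 1/77 = 4913/1155 ≈ 4.2537)
(7 - 6)² + v*(-4*(-11)) = (7 - 6)² + 4913*(-4*(-11))/1155 = 1² + (4913/1155)*44 = 1 + 19652/105 = 19757/105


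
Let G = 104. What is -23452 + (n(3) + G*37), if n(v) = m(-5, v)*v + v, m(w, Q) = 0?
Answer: -19601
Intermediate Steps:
n(v) = v (n(v) = 0*v + v = 0 + v = v)
-23452 + (n(3) + G*37) = -23452 + (3 + 104*37) = -23452 + (3 + 3848) = -23452 + 3851 = -19601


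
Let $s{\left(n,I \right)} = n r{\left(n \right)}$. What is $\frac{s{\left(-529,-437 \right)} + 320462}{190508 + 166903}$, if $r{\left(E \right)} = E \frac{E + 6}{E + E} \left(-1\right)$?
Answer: $\frac{121419}{238274} \approx 0.50958$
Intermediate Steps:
$r{\left(E \right)} = -3 - \frac{E}{2}$ ($r{\left(E \right)} = E \frac{6 + E}{2 E} \left(-1\right) = \left(3 + \frac{E}{2}\right) \left(-1\right) = -3 - \frac{E}{2}$)
$s{\left(n,I \right)} = n \left(-3 - \frac{n}{2}\right)$
$\frac{s{\left(-529,-437 \right)} + 320462}{190508 + 166903} = \frac{\left(- \frac{1}{2}\right) \left(-529\right) \left(6 - 529\right) + 320462}{190508 + 166903} = \frac{\left(- \frac{1}{2}\right) \left(-529\right) \left(-523\right) + 320462}{357411} = \left(- \frac{276667}{2} + 320462\right) \frac{1}{357411} = \frac{364257}{2} \cdot \frac{1}{357411} = \frac{121419}{238274}$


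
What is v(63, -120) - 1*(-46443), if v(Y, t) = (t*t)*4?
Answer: 104043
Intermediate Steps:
v(Y, t) = 4*t**2 (v(Y, t) = t**2*4 = 4*t**2)
v(63, -120) - 1*(-46443) = 4*(-120)**2 - 1*(-46443) = 4*14400 + 46443 = 57600 + 46443 = 104043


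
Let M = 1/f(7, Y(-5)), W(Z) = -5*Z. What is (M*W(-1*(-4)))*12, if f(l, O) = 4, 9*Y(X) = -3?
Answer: -60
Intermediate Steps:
Y(X) = -1/3 (Y(X) = (1/9)*(-3) = -1/3)
M = 1/4 ≈ 0.25000
(M*W(-1*(-4)))*12 = ((-(-5)*(-4))/4)*12 = ((-5*4)/4)*12 = ((1/4)*(-20))*12 = -5*12 = -60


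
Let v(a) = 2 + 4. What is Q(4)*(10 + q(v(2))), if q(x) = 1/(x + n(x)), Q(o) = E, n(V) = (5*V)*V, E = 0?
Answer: 0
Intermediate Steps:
n(V) = 5*V²
Q(o) = 0
v(a) = 6
q(x) = 1/(x + 5*x²)
Q(4)*(10 + q(v(2))) = 0*(10 + 1/(6*(1 + 5*6))) = 0*(10 + 1/(6*(1 + 30))) = 0*(10 + (⅙)/31) = 0*(10 + (⅙)*(1/31)) = 0*(10 + 1/186) = 0*(1861/186) = 0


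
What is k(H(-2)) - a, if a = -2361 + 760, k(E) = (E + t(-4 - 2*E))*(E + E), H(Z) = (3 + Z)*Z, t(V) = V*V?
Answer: 1609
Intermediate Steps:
t(V) = V²
H(Z) = Z*(3 + Z)
k(E) = 2*E*(E + (-4 - 2*E)²) (k(E) = (E + (-4 - 2*E)²)*(E + E) = (E + (-4 - 2*E)²)*(2*E) = 2*E*(E + (-4 - 2*E)²))
a = -1601
k(H(-2)) - a = 2*(-2*(3 - 2))*(-2*(3 - 2) + 4*(2 - 2*(3 - 2))²) - 1*(-1601) = 2*(-2*1)*(-2*1 + 4*(2 - 2*1)²) + 1601 = 2*(-2)*(-2 + 4*(2 - 2)²) + 1601 = 2*(-2)*(-2 + 4*0²) + 1601 = 2*(-2)*(-2 + 4*0) + 1601 = 2*(-2)*(-2 + 0) + 1601 = 2*(-2)*(-2) + 1601 = 8 + 1601 = 1609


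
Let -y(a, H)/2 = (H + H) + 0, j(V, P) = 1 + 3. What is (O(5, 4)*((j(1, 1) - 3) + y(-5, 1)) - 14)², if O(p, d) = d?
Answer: 676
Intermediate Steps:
j(V, P) = 4
y(a, H) = -4*H (y(a, H) = -2*((H + H) + 0) = -2*(2*H + 0) = -4*H)
(O(5, 4)*((j(1, 1) - 3) + y(-5, 1)) - 14)² = (4*((4 - 3) - 4*1) - 14)² = (4*(1 - 4) - 14)² = (4*(-3) - 14)² = (-12 - 14)² = (-26)² = 676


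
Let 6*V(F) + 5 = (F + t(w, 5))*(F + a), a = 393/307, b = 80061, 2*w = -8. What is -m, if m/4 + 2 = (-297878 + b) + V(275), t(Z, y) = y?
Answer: 251650062/307 ≈ 8.1971e+5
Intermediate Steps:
w = -4 (w = (½)*(-8) = -4)
a = 393/307 (a = 393*(1/307) = 393/307 ≈ 1.2801)
V(F) = -⅚ + (5 + F)*(393/307 + F)/6 (V(F) = -⅚ + ((F + 5)*(F + 393/307))/6 = -⅚ + ((5 + F)*(393/307 + F))/6 = -⅚ + (5 + F)*(393/307 + F)/6)
m = -251650062/307 (m = -8 + 4*((-297878 + 80061) + (215/921 + (⅙)*275² + (964/921)*275)) = -8 + 4*(-217817 + (215/921 + (⅙)*75625 + 265100/921)) = -8 + 4*(-217817 + (215/921 + 75625/6 + 265100/921)) = -8 + 4*(-217817 + 7915835/614) = -8 + 4*(-125823803/614) = -8 - 251647606/307 = -251650062/307 ≈ -8.1971e+5)
-m = -1*(-251650062/307) = 251650062/307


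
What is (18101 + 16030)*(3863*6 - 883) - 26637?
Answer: 760924008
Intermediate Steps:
(18101 + 16030)*(3863*6 - 883) - 26637 = 34131*(23178 - 883) - 26637 = 34131*22295 - 26637 = 760950645 - 26637 = 760924008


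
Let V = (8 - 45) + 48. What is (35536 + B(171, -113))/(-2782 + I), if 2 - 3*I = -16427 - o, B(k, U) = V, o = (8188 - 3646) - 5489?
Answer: 106641/7136 ≈ 14.944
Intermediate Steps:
V = 11 (V = -37 + 48 = 11)
o = -947 (o = 4542 - 5489 = -947)
B(k, U) = 11
I = 15482/3 (I = 2/3 - (-16427 - 1*(-947))/3 = 2/3 - (-16427 + 947)/3 = 2/3 - 1/3*(-15480) = 2/3 + 5160 = 15482/3 ≈ 5160.7)
(35536 + B(171, -113))/(-2782 + I) = (35536 + 11)/(-2782 + 15482/3) = 35547/(7136/3) = 35547*(3/7136) = 106641/7136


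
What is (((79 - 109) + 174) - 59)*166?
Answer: 14110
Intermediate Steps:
(((79 - 109) + 174) - 59)*166 = ((-30 + 174) - 59)*166 = (144 - 59)*166 = 85*166 = 14110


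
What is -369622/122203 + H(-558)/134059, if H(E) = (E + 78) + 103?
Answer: -49597226229/16382411977 ≈ -3.0275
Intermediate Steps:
H(E) = 181 + E (H(E) = (78 + E) + 103 = 181 + E)
-369622/122203 + H(-558)/134059 = -369622/122203 + (181 - 558)/134059 = -369622*1/122203 - 377*1/134059 = -369622/122203 - 377/134059 = -49597226229/16382411977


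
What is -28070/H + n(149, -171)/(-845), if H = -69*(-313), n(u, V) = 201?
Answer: -28060147/18249465 ≈ -1.5376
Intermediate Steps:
H = 21597
-28070/H + n(149, -171)/(-845) = -28070/21597 + 201/(-845) = -28070*1/21597 + 201*(-1/845) = -28070/21597 - 201/845 = -28060147/18249465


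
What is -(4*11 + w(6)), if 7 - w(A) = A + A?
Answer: -39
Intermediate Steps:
w(A) = 7 - 2*A (w(A) = 7 - (A + A) = 7 - 2*A)
-(4*11 + w(6)) = -(4*11 + (7 - 2*6)) = -(44 + (7 - 12)) = -(44 - 5) = -1*39 = -39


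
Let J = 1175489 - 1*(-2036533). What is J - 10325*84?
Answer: 2344722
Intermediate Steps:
J = 3212022 (J = 1175489 + 2036533 = 3212022)
J - 10325*84 = 3212022 - 10325*84 = 3212022 - 1*867300 = 3212022 - 867300 = 2344722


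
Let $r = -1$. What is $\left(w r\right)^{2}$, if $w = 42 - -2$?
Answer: $1936$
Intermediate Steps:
$w = 44$ ($w = 42 + 2 = 44$)
$\left(w r\right)^{2} = \left(44 \left(-1\right)\right)^{2} = \left(-44\right)^{2} = 1936$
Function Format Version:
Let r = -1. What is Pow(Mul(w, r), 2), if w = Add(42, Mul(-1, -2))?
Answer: 1936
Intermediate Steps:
w = 44 (w = Add(42, 2) = 44)
Pow(Mul(w, r), 2) = Pow(Mul(44, -1), 2) = Pow(-44, 2) = 1936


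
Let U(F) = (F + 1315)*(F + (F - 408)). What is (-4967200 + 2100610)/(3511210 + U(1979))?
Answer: -286659/1520491 ≈ -0.18853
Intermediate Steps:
U(F) = (-408 + 2*F)*(1315 + F) (U(F) = (1315 + F)*(F + (-408 + F)) = (1315 + F)*(-408 + 2*F) = (-408 + 2*F)*(1315 + F))
(-4967200 + 2100610)/(3511210 + U(1979)) = (-4967200 + 2100610)/(3511210 + (-536520 + 2*1979**2 + 2222*1979)) = -2866590/(3511210 + (-536520 + 2*3916441 + 4397338)) = -2866590/(3511210 + (-536520 + 7832882 + 4397338)) = -2866590/(3511210 + 11693700) = -2866590/15204910 = -2866590*1/15204910 = -286659/1520491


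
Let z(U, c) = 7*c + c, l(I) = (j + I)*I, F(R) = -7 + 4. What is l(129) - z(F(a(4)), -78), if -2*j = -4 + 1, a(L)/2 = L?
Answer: 34917/2 ≈ 17459.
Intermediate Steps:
a(L) = 2*L
j = 3/2 (j = -(-4 + 1)/2 = -½*(-3) = 3/2 ≈ 1.5000)
F(R) = -3
l(I) = I*(3/2 + I) (l(I) = (3/2 + I)*I = I*(3/2 + I))
z(U, c) = 8*c
l(129) - z(F(a(4)), -78) = (½)*129*(3 + 2*129) - 8*(-78) = (½)*129*(3 + 258) - 1*(-624) = (½)*129*261 + 624 = 33669/2 + 624 = 34917/2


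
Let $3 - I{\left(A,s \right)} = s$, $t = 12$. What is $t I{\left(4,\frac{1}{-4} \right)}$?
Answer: $39$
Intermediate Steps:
$I{\left(A,s \right)} = 3 - s$
$t I{\left(4,\frac{1}{-4} \right)} = 12 \left(3 - \frac{1}{-4}\right) = 12 \left(3 - - \frac{1}{4}\right) = 12 \left(3 + \frac{1}{4}\right) = 12 \cdot \frac{13}{4} = 39$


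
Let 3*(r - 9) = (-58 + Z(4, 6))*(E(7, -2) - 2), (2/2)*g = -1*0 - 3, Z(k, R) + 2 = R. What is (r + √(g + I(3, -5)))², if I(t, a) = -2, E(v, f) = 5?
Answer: (45 - I*√5)² ≈ 2020.0 - 201.25*I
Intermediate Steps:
Z(k, R) = -2 + R
g = -3 (g = -1*0 - 3 = 0 - 3 = -3)
r = -45 (r = 9 + ((-58 + (-2 + 6))*(5 - 2))/3 = 9 + ((-58 + 4)*3)/3 = 9 + (-54*3)/3 = 9 + (⅓)*(-162) = 9 - 54 = -45)
(r + √(g + I(3, -5)))² = (-45 + √(-3 - 2))² = (-45 + √(-5))² = (-45 + I*√5)²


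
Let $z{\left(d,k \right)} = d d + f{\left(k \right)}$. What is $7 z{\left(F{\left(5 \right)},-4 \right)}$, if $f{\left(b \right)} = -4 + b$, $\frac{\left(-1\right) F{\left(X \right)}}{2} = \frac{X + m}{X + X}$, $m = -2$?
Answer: $- \frac{1337}{25} \approx -53.48$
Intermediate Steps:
$F{\left(X \right)} = - \frac{-2 + X}{X}$ ($F{\left(X \right)} = - 2 \frac{X - 2}{X + X} = - 2 \frac{-2 + X}{2 X} = - \frac{-2 + X}{X}$)
$z{\left(d,k \right)} = -4 + k + d^{2}$ ($z{\left(d,k \right)} = d d + \left(-4 + k\right) = d^{2} + \left(-4 + k\right) = -4 + k + d^{2}$)
$7 z{\left(F{\left(5 \right)},-4 \right)} = 7 \left(-4 - 4 + \left(\frac{2 - 5}{5}\right)^{2}\right) = 7 \left(-4 - 4 + \left(\frac{1}{5} \left(-3\right)\right)^{2}\right) = 7 \left(-4 - 4 + \left(- \frac{3}{5}\right)^{2}\right) = 7 \left(-4 - 4 + \frac{9}{25}\right) = 7 \left(- \frac{191}{25}\right) = - \frac{1337}{25}$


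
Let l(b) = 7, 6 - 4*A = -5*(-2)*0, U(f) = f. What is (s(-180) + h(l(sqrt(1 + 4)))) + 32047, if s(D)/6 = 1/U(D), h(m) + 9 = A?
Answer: 480592/15 ≈ 32039.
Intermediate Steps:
A = 3/2 (A = 3/2 - (-5*(-2))*0/4 = 3/2 - 5*0/2 = 3/2 - 1/4*0 = 3/2 + 0 = 3/2 ≈ 1.5000)
h(m) = -15/2 (h(m) = -9 + 3/2 = -15/2)
s(D) = 6/D
(s(-180) + h(l(sqrt(1 + 4)))) + 32047 = (6/(-180) - 15/2) + 32047 = (6*(-1/180) - 15/2) + 32047 = (-1/30 - 15/2) + 32047 = -113/15 + 32047 = 480592/15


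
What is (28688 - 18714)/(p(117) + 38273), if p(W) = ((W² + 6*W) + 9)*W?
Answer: 9974/1723073 ≈ 0.0057885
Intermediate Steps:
p(W) = W*(9 + W² + 6*W) (p(W) = (9 + W² + 6*W)*W = W*(9 + W² + 6*W))
(28688 - 18714)/(p(117) + 38273) = (28688 - 18714)/(117*(9 + 117² + 6*117) + 38273) = 9974/(117*(9 + 13689 + 702) + 38273) = 9974/(117*14400 + 38273) = 9974/(1684800 + 38273) = 9974/1723073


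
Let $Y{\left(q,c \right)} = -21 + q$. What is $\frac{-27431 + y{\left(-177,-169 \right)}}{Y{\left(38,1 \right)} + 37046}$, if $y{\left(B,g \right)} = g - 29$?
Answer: $- \frac{27629}{37063} \approx -0.74546$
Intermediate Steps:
$y{\left(B,g \right)} = -29 + g$ ($y{\left(B,g \right)} = g - 29 = -29 + g$)
$\frac{-27431 + y{\left(-177,-169 \right)}}{Y{\left(38,1 \right)} + 37046} = \frac{-27431 - 198}{\left(-21 + 38\right) + 37046} = \frac{-27431 - 198}{17 + 37046} = - \frac{27629}{37063}$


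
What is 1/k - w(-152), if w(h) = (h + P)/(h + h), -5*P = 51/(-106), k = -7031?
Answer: -566219899/1132834720 ≈ -0.49983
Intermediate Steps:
P = 51/530 (P = -51/(5*(-106)) = -51*(-1)/(5*106) = -⅕*(-51/106) = 51/530 ≈ 0.096226)
w(h) = (51/530 + h)/(2*h) (w(h) = (h + 51/530)/(h + h) = (51/530 + h)/((2*h)) = (51/530 + h)*(1/(2*h)) = (51/530 + h)/(2*h))
1/k - w(-152) = 1/(-7031) - (51 + 530*(-152))/(1060*(-152)) = -1/7031 - (-1)*(51 - 80560)/(1060*152) = -1/7031 - (-1)*(-80509)/(1060*152) = -1/7031 - 1*80509/161120 = -1/7031 - 80509/161120 = -566219899/1132834720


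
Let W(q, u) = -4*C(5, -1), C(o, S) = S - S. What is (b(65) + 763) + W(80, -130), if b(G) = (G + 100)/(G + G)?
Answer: 19871/26 ≈ 764.27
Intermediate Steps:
b(G) = (100 + G)/(2*G) (b(G) = (100 + G)/((2*G)) = (100 + G)*(1/(2*G)) = (100 + G)/(2*G))
C(o, S) = 0
W(q, u) = 0 (W(q, u) = -4*0 = 0)
(b(65) + 763) + W(80, -130) = ((½)*(100 + 65)/65 + 763) + 0 = ((½)*(1/65)*165 + 763) + 0 = (33/26 + 763) + 0 = 19871/26 + 0 = 19871/26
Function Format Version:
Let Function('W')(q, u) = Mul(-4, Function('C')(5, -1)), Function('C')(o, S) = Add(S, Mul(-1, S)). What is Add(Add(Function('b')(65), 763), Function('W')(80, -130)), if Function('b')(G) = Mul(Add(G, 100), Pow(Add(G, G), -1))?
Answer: Rational(19871, 26) ≈ 764.27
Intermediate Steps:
Function('b')(G) = Mul(Rational(1, 2), Pow(G, -1), Add(100, G)) (Function('b')(G) = Mul(Add(100, G), Pow(Mul(2, G), -1)) = Mul(Add(100, G), Mul(Rational(1, 2), Pow(G, -1))) = Mul(Rational(1, 2), Pow(G, -1), Add(100, G)))
Function('C')(o, S) = 0
Function('W')(q, u) = 0 (Function('W')(q, u) = Mul(-4, 0) = 0)
Add(Add(Function('b')(65), 763), Function('W')(80, -130)) = Add(Add(Mul(Rational(1, 2), Pow(65, -1), Add(100, 65)), 763), 0) = Add(Add(Mul(Rational(1, 2), Rational(1, 65), 165), 763), 0) = Add(Add(Rational(33, 26), 763), 0) = Add(Rational(19871, 26), 0) = Rational(19871, 26)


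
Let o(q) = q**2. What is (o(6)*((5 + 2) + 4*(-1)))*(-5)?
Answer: -540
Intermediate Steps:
(o(6)*((5 + 2) + 4*(-1)))*(-5) = (6**2*((5 + 2) + 4*(-1)))*(-5) = (36*(7 - 4))*(-5) = (36*3)*(-5) = 108*(-5) = -540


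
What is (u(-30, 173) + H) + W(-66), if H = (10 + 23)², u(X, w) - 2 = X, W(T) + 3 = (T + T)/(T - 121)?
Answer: 17998/17 ≈ 1058.7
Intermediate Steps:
W(T) = -3 + 2*T/(-121 + T) (W(T) = -3 + (T + T)/(T - 121) = -3 + (2*T)/(-121 + T) = -3 + 2*T/(-121 + T))
u(X, w) = 2 + X
H = 1089 (H = 33² = 1089)
(u(-30, 173) + H) + W(-66) = ((2 - 30) + 1089) + (363 - 1*(-66))/(-121 - 66) = (-28 + 1089) + (363 + 66)/(-187) = 1061 - 1/187*429 = 1061 - 39/17 = 17998/17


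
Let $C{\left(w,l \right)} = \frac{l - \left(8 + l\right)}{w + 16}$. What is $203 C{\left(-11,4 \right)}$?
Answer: $- \frac{1624}{5} \approx -324.8$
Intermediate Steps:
$C{\left(w,l \right)} = - \frac{8}{16 + w}$
$203 C{\left(-11,4 \right)} = 203 \left(- \frac{8}{16 - 11}\right) = 203 \left(- \frac{8}{5}\right) = - \frac{1624}{5}$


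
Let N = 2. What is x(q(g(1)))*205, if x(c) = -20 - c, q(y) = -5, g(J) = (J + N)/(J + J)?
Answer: -3075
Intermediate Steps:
g(J) = (2 + J)/(2*J) (g(J) = (J + 2)/(J + J) = (2 + J)/((2*J)) = (2 + J)*(1/(2*J)) = (2 + J)/(2*J))
x(q(g(1)))*205 = (-20 - 1*(-5))*205 = (-20 + 5)*205 = -15*205 = -3075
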